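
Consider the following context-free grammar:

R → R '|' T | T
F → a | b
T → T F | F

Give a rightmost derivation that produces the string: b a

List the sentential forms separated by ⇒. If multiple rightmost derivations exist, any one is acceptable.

R ⇒ T ⇒ T F ⇒ T a ⇒ F a ⇒ b a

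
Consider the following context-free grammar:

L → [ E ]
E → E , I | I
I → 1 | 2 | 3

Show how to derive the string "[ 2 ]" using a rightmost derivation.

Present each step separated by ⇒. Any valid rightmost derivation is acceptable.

L ⇒ [ E ] ⇒ [ I ] ⇒ [ 2 ]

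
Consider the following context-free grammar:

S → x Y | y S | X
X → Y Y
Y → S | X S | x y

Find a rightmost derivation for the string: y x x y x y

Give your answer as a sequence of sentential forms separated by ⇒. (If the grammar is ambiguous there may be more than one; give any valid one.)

S ⇒ y S ⇒ y x Y ⇒ y x S ⇒ y x X ⇒ y x Y Y ⇒ y x Y x y ⇒ y x x y x y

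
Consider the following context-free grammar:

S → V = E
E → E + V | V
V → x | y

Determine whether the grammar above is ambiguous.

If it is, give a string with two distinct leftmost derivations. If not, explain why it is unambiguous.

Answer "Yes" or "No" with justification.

No - the grammar is unambiguous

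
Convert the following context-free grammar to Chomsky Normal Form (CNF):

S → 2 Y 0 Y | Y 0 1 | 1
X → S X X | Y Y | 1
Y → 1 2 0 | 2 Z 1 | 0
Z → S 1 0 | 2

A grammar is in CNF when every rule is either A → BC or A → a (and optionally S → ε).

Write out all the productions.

T2 → 2; T0 → 0; T1 → 1; S → 1; X → 1; Y → 0; Z → 2; S → T2 X0; X0 → Y X1; X1 → T0 Y; S → Y X2; X2 → T0 T1; X → S X3; X3 → X X; X → Y Y; Y → T1 X4; X4 → T2 T0; Y → T2 X5; X5 → Z T1; Z → S X6; X6 → T1 T0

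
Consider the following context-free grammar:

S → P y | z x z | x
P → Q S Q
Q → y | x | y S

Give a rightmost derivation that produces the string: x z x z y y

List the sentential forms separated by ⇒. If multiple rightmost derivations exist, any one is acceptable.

S ⇒ P y ⇒ Q S Q y ⇒ Q S y y ⇒ Q z x z y y ⇒ x z x z y y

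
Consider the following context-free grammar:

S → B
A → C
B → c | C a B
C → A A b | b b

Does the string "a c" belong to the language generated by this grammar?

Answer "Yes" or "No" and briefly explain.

No - no valid derivation exists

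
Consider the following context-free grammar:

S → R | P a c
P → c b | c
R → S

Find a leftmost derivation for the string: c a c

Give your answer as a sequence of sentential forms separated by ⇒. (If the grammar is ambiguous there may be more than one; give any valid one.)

S ⇒ R ⇒ S ⇒ P a c ⇒ c a c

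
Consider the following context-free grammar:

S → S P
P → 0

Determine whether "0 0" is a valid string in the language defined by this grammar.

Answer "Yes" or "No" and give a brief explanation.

No - no valid derivation exists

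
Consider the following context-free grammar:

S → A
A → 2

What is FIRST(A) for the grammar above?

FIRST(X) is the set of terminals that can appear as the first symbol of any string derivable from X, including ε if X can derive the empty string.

We compute FIRST(A) using the standard algorithm.
FIRST(A) = {2}
FIRST(S) = {2}
Therefore, FIRST(A) = {2}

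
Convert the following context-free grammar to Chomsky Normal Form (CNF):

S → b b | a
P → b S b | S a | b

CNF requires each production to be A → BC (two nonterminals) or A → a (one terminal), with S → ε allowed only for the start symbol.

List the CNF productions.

TB → b; S → a; TA → a; P → b; S → TB TB; P → TB X0; X0 → S TB; P → S TA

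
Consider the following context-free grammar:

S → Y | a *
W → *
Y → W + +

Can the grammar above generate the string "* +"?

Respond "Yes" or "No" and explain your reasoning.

No - no valid derivation exists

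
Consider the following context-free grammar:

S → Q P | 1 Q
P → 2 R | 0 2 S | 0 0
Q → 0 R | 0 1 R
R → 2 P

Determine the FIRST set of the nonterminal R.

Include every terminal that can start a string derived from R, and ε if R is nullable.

We compute FIRST(R) using the standard algorithm.
FIRST(P) = {0, 2}
FIRST(Q) = {0}
FIRST(R) = {2}
FIRST(S) = {0, 1}
Therefore, FIRST(R) = {2}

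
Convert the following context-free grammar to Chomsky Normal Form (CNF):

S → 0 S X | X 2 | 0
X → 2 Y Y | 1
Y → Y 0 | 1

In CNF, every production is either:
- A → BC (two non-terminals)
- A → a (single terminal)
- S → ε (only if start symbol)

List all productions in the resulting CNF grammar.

T0 → 0; T2 → 2; S → 0; X → 1; Y → 1; S → T0 X0; X0 → S X; S → X T2; X → T2 X1; X1 → Y Y; Y → Y T0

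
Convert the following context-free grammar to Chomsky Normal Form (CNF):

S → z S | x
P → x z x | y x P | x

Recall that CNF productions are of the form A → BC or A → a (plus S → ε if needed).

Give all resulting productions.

TZ → z; S → x; TX → x; TY → y; P → x; S → TZ S; P → TX X0; X0 → TZ TX; P → TY X1; X1 → TX P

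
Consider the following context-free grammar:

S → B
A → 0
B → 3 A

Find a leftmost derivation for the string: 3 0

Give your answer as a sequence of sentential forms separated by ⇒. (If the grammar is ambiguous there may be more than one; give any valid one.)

S ⇒ B ⇒ 3 A ⇒ 3 0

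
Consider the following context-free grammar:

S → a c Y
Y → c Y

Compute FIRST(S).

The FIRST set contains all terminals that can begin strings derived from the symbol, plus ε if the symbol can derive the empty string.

We compute FIRST(S) using the standard algorithm.
FIRST(S) = {a}
FIRST(Y) = {c}
Therefore, FIRST(S) = {a}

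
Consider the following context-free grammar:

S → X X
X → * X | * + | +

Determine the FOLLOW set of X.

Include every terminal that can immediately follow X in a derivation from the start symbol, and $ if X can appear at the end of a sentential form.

We compute FOLLOW(X) using the standard algorithm.
FOLLOW(S) starts with {$}.
FIRST(S) = {*, +}
FIRST(X) = {*, +}
FOLLOW(S) = {$}
FOLLOW(X) = {$, *, +}
Therefore, FOLLOW(X) = {$, *, +}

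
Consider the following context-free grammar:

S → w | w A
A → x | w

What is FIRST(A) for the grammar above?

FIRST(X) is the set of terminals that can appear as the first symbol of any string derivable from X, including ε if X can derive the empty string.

We compute FIRST(A) using the standard algorithm.
FIRST(A) = {w, x}
FIRST(S) = {w}
Therefore, FIRST(A) = {w, x}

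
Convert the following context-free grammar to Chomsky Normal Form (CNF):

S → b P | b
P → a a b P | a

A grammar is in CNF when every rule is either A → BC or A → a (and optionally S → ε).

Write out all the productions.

TB → b; S → b; TA → a; P → a; S → TB P; P → TA X0; X0 → TA X1; X1 → TB P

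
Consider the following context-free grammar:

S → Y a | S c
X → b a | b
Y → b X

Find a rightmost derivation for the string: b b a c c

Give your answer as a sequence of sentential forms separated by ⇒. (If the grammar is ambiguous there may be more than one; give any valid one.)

S ⇒ S c ⇒ S c c ⇒ Y a c c ⇒ b X a c c ⇒ b b a c c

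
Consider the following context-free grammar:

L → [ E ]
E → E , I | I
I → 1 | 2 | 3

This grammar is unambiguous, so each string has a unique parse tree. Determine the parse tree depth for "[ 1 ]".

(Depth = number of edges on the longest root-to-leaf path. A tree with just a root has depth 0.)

3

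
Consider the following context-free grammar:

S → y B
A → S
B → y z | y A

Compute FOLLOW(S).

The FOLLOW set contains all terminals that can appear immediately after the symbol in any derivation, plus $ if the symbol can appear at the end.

We compute FOLLOW(S) using the standard algorithm.
FOLLOW(S) starts with {$}.
FIRST(A) = {y}
FIRST(B) = {y}
FIRST(S) = {y}
FOLLOW(A) = {$}
FOLLOW(B) = {$}
FOLLOW(S) = {$}
Therefore, FOLLOW(S) = {$}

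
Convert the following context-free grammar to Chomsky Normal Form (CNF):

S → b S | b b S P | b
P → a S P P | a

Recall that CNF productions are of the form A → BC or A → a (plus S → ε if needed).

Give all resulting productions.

TB → b; S → b; TA → a; P → a; S → TB S; S → TB X0; X0 → TB X1; X1 → S P; P → TA X2; X2 → S X3; X3 → P P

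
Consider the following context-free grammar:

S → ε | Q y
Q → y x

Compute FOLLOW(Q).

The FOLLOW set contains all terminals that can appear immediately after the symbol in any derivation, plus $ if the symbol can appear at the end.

We compute FOLLOW(Q) using the standard algorithm.
FOLLOW(S) starts with {$}.
FIRST(Q) = {y}
FIRST(S) = {y, ε}
FOLLOW(Q) = {y}
FOLLOW(S) = {$}
Therefore, FOLLOW(Q) = {y}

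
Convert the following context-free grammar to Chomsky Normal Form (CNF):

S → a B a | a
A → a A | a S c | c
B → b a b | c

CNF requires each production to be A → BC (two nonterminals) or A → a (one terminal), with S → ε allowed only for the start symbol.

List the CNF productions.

TA → a; S → a; TC → c; A → c; TB → b; B → c; S → TA X0; X0 → B TA; A → TA A; A → TA X1; X1 → S TC; B → TB X2; X2 → TA TB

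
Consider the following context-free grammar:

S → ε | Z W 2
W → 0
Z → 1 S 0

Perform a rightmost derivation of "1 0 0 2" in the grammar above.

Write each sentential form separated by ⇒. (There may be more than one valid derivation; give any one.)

S ⇒ Z W 2 ⇒ Z 0 2 ⇒ 1 S 0 0 2 ⇒ 1 0 0 2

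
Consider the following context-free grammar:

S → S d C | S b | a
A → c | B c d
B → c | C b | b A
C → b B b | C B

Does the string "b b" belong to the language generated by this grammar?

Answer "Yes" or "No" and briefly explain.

No - no valid derivation exists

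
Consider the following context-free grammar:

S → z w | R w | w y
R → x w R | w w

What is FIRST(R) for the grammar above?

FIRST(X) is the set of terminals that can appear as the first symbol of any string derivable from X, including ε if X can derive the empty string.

We compute FIRST(R) using the standard algorithm.
FIRST(R) = {w, x}
FIRST(S) = {w, x, z}
Therefore, FIRST(R) = {w, x}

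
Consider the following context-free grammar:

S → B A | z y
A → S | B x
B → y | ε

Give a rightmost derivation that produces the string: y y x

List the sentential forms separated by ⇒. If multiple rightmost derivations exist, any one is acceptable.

S ⇒ B A ⇒ B B x ⇒ B y x ⇒ y y x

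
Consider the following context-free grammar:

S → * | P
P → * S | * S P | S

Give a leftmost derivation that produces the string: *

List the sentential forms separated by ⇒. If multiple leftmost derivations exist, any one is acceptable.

S ⇒ P ⇒ S ⇒ *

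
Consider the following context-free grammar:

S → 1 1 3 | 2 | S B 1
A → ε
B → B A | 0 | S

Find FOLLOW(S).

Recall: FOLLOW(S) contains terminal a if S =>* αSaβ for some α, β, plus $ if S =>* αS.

We compute FOLLOW(S) using the standard algorithm.
FOLLOW(S) starts with {$}.
FIRST(A) = {ε}
FIRST(B) = {0, 1, 2}
FIRST(S) = {1, 2}
FOLLOW(A) = {1}
FOLLOW(B) = {1}
FOLLOW(S) = {$, 0, 1, 2}
Therefore, FOLLOW(S) = {$, 0, 1, 2}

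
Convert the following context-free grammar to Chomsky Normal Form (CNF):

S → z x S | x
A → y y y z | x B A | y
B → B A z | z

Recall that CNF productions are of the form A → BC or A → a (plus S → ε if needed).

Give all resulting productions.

TZ → z; TX → x; S → x; TY → y; A → y; B → z; S → TZ X0; X0 → TX S; A → TY X1; X1 → TY X2; X2 → TY TZ; A → TX X3; X3 → B A; B → B X4; X4 → A TZ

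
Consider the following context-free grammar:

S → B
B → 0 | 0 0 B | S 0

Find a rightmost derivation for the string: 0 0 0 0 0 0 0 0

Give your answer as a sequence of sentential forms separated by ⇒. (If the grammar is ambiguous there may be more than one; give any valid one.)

S ⇒ B ⇒ 0 0 B ⇒ 0 0 0 0 B ⇒ 0 0 0 0 0 0 B ⇒ 0 0 0 0 0 0 S 0 ⇒ 0 0 0 0 0 0 B 0 ⇒ 0 0 0 0 0 0 0 0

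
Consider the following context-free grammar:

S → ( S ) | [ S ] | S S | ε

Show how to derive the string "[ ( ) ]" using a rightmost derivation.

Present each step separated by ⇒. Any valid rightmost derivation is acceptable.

S ⇒ [ S ] ⇒ [ ( S ) ] ⇒ [ ( ) ]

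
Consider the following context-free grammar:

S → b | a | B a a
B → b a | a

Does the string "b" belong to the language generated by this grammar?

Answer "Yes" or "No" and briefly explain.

Yes - a valid derivation exists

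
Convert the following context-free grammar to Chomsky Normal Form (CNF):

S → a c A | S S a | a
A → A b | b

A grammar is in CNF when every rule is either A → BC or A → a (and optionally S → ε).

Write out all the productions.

TA → a; TC → c; S → a; TB → b; A → b; S → TA X0; X0 → TC A; S → S X1; X1 → S TA; A → A TB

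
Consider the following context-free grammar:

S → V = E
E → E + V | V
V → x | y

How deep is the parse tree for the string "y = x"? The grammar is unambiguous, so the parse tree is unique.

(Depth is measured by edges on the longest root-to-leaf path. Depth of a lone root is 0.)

3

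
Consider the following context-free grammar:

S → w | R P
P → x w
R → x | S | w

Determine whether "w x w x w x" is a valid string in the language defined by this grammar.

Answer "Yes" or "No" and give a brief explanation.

No - no valid derivation exists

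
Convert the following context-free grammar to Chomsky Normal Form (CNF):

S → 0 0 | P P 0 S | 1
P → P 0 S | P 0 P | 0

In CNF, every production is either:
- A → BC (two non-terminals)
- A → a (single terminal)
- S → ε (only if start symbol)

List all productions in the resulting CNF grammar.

T0 → 0; S → 1; P → 0; S → T0 T0; S → P X0; X0 → P X1; X1 → T0 S; P → P X2; X2 → T0 S; P → P X3; X3 → T0 P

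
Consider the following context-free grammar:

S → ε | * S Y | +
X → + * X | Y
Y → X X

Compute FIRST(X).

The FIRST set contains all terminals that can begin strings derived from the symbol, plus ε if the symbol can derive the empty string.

We compute FIRST(X) using the standard algorithm.
FIRST(S) = {*, +, ε}
FIRST(X) = {+}
FIRST(Y) = {+}
Therefore, FIRST(X) = {+}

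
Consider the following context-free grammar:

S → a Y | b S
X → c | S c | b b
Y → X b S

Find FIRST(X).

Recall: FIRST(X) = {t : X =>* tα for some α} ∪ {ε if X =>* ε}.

We compute FIRST(X) using the standard algorithm.
FIRST(S) = {a, b}
FIRST(X) = {a, b, c}
FIRST(Y) = {a, b, c}
Therefore, FIRST(X) = {a, b, c}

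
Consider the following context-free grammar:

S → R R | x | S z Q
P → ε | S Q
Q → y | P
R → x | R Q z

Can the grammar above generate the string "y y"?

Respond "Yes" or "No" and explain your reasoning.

No - no valid derivation exists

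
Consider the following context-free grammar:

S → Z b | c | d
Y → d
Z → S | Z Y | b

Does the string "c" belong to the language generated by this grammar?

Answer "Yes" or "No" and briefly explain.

Yes - a valid derivation exists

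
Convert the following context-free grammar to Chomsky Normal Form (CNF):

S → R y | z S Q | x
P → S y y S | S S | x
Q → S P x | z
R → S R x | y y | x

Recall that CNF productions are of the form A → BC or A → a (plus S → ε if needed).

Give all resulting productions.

TY → y; TZ → z; S → x; P → x; TX → x; Q → z; R → x; S → R TY; S → TZ X0; X0 → S Q; P → S X1; X1 → TY X2; X2 → TY S; P → S S; Q → S X3; X3 → P TX; R → S X4; X4 → R TX; R → TY TY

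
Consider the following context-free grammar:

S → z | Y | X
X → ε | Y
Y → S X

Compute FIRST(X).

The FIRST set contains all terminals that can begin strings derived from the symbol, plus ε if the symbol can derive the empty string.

We compute FIRST(X) using the standard algorithm.
FIRST(S) = {z, ε}
FIRST(X) = {z, ε}
FIRST(Y) = {z, ε}
Therefore, FIRST(X) = {z, ε}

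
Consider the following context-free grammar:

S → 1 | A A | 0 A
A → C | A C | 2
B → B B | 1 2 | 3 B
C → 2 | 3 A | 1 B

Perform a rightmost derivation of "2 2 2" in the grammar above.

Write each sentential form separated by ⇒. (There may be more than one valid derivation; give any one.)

S ⇒ A A ⇒ A A C ⇒ A A 2 ⇒ A 2 2 ⇒ 2 2 2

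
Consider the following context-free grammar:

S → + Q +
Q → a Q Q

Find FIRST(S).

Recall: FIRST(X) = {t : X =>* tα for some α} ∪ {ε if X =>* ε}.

We compute FIRST(S) using the standard algorithm.
FIRST(Q) = {a}
FIRST(S) = {+}
Therefore, FIRST(S) = {+}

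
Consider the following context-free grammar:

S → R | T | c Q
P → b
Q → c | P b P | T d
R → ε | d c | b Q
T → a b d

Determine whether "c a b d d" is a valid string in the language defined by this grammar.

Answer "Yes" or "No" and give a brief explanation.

Yes - a valid derivation exists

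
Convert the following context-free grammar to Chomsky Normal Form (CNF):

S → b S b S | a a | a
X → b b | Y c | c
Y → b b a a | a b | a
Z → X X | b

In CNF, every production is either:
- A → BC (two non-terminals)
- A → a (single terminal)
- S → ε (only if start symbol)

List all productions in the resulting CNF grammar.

TB → b; TA → a; S → a; TC → c; X → c; Y → a; Z → b; S → TB X0; X0 → S X1; X1 → TB S; S → TA TA; X → TB TB; X → Y TC; Y → TB X2; X2 → TB X3; X3 → TA TA; Y → TA TB; Z → X X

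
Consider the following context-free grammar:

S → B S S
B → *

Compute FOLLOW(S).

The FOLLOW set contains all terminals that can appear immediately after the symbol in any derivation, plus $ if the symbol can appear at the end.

We compute FOLLOW(S) using the standard algorithm.
FOLLOW(S) starts with {$}.
FIRST(B) = {*}
FIRST(S) = {*}
FOLLOW(B) = {*}
FOLLOW(S) = {$, *}
Therefore, FOLLOW(S) = {$, *}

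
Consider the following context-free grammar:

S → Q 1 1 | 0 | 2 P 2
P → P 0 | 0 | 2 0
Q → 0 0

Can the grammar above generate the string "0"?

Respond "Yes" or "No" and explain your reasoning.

Yes - a valid derivation exists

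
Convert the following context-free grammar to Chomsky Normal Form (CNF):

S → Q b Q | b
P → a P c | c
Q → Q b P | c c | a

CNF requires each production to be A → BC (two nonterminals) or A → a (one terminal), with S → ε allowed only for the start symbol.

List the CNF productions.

TB → b; S → b; TA → a; TC → c; P → c; Q → a; S → Q X0; X0 → TB Q; P → TA X1; X1 → P TC; Q → Q X2; X2 → TB P; Q → TC TC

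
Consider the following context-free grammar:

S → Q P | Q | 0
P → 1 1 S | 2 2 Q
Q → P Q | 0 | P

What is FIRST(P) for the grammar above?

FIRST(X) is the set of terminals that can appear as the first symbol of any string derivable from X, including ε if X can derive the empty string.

We compute FIRST(P) using the standard algorithm.
FIRST(P) = {1, 2}
FIRST(Q) = {0, 1, 2}
FIRST(S) = {0, 1, 2}
Therefore, FIRST(P) = {1, 2}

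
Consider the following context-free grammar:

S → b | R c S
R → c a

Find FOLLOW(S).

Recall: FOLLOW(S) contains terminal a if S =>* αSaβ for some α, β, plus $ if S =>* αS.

We compute FOLLOW(S) using the standard algorithm.
FOLLOW(S) starts with {$}.
FIRST(R) = {c}
FIRST(S) = {b, c}
FOLLOW(R) = {c}
FOLLOW(S) = {$}
Therefore, FOLLOW(S) = {$}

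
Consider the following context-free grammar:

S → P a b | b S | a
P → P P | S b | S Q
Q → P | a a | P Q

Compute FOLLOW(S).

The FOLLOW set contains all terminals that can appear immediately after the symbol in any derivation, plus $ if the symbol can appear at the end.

We compute FOLLOW(S) using the standard algorithm.
FOLLOW(S) starts with {$}.
FIRST(P) = {a, b}
FIRST(Q) = {a, b}
FIRST(S) = {a, b}
FOLLOW(P) = {a, b}
FOLLOW(Q) = {a, b}
FOLLOW(S) = {$, a, b}
Therefore, FOLLOW(S) = {$, a, b}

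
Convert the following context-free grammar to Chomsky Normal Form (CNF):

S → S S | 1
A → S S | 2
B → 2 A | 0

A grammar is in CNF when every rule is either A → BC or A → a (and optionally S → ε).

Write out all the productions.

S → 1; A → 2; T2 → 2; B → 0; S → S S; A → S S; B → T2 A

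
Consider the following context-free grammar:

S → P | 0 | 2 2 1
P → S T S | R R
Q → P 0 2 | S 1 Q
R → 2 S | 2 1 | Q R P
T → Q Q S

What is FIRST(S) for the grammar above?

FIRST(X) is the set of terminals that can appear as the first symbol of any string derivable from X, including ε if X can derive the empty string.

We compute FIRST(S) using the standard algorithm.
FIRST(P) = {0, 2}
FIRST(Q) = {0, 2}
FIRST(R) = {0, 2}
FIRST(S) = {0, 2}
FIRST(T) = {0, 2}
Therefore, FIRST(S) = {0, 2}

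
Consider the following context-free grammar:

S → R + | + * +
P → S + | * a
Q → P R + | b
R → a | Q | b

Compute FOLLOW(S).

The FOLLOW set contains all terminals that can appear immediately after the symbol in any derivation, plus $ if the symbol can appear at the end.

We compute FOLLOW(S) using the standard algorithm.
FOLLOW(S) starts with {$}.
FIRST(P) = {*, +, a, b}
FIRST(Q) = {*, +, a, b}
FIRST(R) = {*, +, a, b}
FIRST(S) = {*, +, a, b}
FOLLOW(P) = {*, +, a, b}
FOLLOW(Q) = {+}
FOLLOW(R) = {+}
FOLLOW(S) = {$, +}
Therefore, FOLLOW(S) = {$, +}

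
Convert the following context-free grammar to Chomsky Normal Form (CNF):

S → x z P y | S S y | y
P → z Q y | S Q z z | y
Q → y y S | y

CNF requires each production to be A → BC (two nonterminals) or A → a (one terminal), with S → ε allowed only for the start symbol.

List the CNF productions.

TX → x; TZ → z; TY → y; S → y; P → y; Q → y; S → TX X0; X0 → TZ X1; X1 → P TY; S → S X2; X2 → S TY; P → TZ X3; X3 → Q TY; P → S X4; X4 → Q X5; X5 → TZ TZ; Q → TY X6; X6 → TY S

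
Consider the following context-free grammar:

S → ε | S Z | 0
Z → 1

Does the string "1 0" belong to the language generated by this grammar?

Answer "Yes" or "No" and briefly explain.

No - no valid derivation exists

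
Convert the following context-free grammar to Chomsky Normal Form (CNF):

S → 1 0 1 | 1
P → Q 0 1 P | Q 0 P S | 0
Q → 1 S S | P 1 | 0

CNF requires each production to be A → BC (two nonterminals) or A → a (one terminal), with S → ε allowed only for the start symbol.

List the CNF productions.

T1 → 1; T0 → 0; S → 1; P → 0; Q → 0; S → T1 X0; X0 → T0 T1; P → Q X1; X1 → T0 X2; X2 → T1 P; P → Q X3; X3 → T0 X4; X4 → P S; Q → T1 X5; X5 → S S; Q → P T1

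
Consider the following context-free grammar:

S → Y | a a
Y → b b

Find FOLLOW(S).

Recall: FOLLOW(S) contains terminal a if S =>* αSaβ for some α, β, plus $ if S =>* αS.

We compute FOLLOW(S) using the standard algorithm.
FOLLOW(S) starts with {$}.
FIRST(S) = {a, b}
FIRST(Y) = {b}
FOLLOW(S) = {$}
FOLLOW(Y) = {$}
Therefore, FOLLOW(S) = {$}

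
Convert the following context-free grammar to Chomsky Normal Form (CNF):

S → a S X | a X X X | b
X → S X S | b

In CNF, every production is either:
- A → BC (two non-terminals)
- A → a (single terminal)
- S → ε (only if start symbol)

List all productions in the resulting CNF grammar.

TA → a; S → b; X → b; S → TA X0; X0 → S X; S → TA X1; X1 → X X2; X2 → X X; X → S X3; X3 → X S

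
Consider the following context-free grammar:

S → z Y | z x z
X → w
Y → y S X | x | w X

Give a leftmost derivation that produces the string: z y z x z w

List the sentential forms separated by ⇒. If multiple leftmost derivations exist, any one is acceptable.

S ⇒ z Y ⇒ z y S X ⇒ z y z x z X ⇒ z y z x z w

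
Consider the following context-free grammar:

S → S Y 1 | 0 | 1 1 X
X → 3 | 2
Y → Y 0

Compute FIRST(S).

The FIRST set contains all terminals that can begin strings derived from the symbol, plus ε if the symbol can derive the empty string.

We compute FIRST(S) using the standard algorithm.
FIRST(S) = {0, 1}
FIRST(X) = {2, 3}
FIRST(Y) = {}
Therefore, FIRST(S) = {0, 1}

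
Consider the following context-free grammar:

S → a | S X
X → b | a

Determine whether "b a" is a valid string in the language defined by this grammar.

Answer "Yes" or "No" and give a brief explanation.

No - no valid derivation exists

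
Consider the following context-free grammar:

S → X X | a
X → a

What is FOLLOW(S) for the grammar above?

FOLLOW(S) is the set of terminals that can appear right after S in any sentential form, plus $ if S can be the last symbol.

We compute FOLLOW(S) using the standard algorithm.
FOLLOW(S) starts with {$}.
FIRST(S) = {a}
FIRST(X) = {a}
FOLLOW(S) = {$}
FOLLOW(X) = {$, a}
Therefore, FOLLOW(S) = {$}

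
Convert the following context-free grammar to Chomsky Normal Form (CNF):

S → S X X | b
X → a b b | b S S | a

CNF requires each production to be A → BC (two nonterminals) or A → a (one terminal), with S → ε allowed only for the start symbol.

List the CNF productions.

S → b; TA → a; TB → b; X → a; S → S X0; X0 → X X; X → TA X1; X1 → TB TB; X → TB X2; X2 → S S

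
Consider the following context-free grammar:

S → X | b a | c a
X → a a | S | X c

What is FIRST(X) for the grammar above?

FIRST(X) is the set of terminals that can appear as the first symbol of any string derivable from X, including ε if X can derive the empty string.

We compute FIRST(X) using the standard algorithm.
FIRST(S) = {a, b, c}
FIRST(X) = {a, b, c}
Therefore, FIRST(X) = {a, b, c}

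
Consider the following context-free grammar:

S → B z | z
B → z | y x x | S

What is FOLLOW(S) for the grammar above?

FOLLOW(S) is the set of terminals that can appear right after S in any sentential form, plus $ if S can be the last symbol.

We compute FOLLOW(S) using the standard algorithm.
FOLLOW(S) starts with {$}.
FIRST(B) = {y, z}
FIRST(S) = {y, z}
FOLLOW(B) = {z}
FOLLOW(S) = {$, z}
Therefore, FOLLOW(S) = {$, z}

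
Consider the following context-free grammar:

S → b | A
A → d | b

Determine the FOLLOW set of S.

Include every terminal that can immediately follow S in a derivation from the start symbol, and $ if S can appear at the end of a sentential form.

We compute FOLLOW(S) using the standard algorithm.
FOLLOW(S) starts with {$}.
FIRST(A) = {b, d}
FIRST(S) = {b, d}
FOLLOW(A) = {$}
FOLLOW(S) = {$}
Therefore, FOLLOW(S) = {$}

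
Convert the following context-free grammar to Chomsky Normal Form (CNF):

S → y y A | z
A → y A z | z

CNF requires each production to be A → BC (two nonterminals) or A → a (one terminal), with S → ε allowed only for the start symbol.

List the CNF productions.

TY → y; S → z; TZ → z; A → z; S → TY X0; X0 → TY A; A → TY X1; X1 → A TZ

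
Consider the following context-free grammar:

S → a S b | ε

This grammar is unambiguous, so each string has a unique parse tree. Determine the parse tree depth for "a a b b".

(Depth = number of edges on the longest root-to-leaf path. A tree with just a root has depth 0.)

3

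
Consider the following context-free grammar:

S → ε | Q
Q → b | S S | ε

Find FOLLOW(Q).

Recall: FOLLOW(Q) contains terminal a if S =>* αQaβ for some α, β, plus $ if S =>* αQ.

We compute FOLLOW(Q) using the standard algorithm.
FOLLOW(S) starts with {$}.
FIRST(Q) = {b, ε}
FIRST(S) = {b, ε}
FOLLOW(Q) = {$, b}
FOLLOW(S) = {$, b}
Therefore, FOLLOW(Q) = {$, b}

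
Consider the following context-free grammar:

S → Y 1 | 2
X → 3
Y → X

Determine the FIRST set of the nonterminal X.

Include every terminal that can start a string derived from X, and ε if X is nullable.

We compute FIRST(X) using the standard algorithm.
FIRST(S) = {2, 3}
FIRST(X) = {3}
FIRST(Y) = {3}
Therefore, FIRST(X) = {3}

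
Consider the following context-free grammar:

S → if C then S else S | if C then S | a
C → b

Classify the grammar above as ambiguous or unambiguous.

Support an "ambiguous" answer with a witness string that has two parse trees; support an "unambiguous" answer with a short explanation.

Ambiguous - the string 'if b then if b then if b then a else a' has two distinct parse trees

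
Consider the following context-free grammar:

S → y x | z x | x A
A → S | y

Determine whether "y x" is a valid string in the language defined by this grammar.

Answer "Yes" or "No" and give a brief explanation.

Yes - a valid derivation exists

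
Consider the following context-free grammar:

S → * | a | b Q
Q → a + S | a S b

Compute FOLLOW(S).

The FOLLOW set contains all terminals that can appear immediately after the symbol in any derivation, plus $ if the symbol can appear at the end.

We compute FOLLOW(S) using the standard algorithm.
FOLLOW(S) starts with {$}.
FIRST(Q) = {a}
FIRST(S) = {*, a, b}
FOLLOW(Q) = {$, b}
FOLLOW(S) = {$, b}
Therefore, FOLLOW(S) = {$, b}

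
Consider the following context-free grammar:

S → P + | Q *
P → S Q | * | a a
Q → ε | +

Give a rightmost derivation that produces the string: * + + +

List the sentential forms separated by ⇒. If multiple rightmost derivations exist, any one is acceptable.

S ⇒ P + ⇒ S Q + ⇒ S + + ⇒ P + + + ⇒ * + + +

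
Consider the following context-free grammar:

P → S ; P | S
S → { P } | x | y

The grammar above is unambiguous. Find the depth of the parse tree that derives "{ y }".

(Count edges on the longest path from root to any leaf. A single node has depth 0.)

4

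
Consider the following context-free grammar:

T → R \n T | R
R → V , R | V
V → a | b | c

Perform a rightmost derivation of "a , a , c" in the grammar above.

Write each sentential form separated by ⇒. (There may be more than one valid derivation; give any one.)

T ⇒ R ⇒ V , R ⇒ V , V , R ⇒ V , V , V ⇒ V , V , c ⇒ V , a , c ⇒ a , a , c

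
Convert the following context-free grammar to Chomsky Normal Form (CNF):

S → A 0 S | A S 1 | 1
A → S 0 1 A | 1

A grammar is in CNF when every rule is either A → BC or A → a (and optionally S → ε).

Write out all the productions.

T0 → 0; T1 → 1; S → 1; A → 1; S → A X0; X0 → T0 S; S → A X1; X1 → S T1; A → S X2; X2 → T0 X3; X3 → T1 A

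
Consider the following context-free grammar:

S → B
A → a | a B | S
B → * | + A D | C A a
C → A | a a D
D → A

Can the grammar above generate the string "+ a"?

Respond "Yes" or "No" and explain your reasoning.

No - no valid derivation exists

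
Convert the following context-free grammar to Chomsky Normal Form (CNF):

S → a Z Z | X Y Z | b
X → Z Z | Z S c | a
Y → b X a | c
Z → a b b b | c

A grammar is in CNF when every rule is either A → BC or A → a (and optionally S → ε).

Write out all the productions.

TA → a; S → b; TC → c; X → a; TB → b; Y → c; Z → c; S → TA X0; X0 → Z Z; S → X X1; X1 → Y Z; X → Z Z; X → Z X2; X2 → S TC; Y → TB X3; X3 → X TA; Z → TA X4; X4 → TB X5; X5 → TB TB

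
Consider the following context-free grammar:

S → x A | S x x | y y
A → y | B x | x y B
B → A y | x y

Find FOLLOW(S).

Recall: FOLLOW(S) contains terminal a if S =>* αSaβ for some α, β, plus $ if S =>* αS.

We compute FOLLOW(S) using the standard algorithm.
FOLLOW(S) starts with {$}.
FIRST(A) = {x, y}
FIRST(B) = {x, y}
FIRST(S) = {x, y}
FOLLOW(A) = {$, x, y}
FOLLOW(B) = {$, x, y}
FOLLOW(S) = {$, x}
Therefore, FOLLOW(S) = {$, x}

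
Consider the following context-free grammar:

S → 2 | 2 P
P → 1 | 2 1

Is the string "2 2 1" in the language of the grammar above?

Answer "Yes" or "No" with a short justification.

Yes - a valid derivation exists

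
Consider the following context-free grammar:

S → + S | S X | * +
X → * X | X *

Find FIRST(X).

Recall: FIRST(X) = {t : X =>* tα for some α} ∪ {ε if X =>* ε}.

We compute FIRST(X) using the standard algorithm.
FIRST(S) = {*, +}
FIRST(X) = {*}
Therefore, FIRST(X) = {*}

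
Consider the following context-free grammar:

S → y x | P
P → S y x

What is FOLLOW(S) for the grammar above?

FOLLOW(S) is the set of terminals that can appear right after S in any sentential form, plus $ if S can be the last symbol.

We compute FOLLOW(S) using the standard algorithm.
FOLLOW(S) starts with {$}.
FIRST(P) = {y}
FIRST(S) = {y}
FOLLOW(P) = {$, y}
FOLLOW(S) = {$, y}
Therefore, FOLLOW(S) = {$, y}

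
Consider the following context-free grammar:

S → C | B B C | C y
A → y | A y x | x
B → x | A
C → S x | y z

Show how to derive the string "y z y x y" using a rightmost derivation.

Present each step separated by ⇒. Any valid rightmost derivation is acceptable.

S ⇒ C y ⇒ S x y ⇒ C y x y ⇒ y z y x y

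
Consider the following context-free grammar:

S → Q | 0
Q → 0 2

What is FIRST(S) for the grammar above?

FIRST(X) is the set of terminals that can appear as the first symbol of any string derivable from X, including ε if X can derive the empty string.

We compute FIRST(S) using the standard algorithm.
FIRST(Q) = {0}
FIRST(S) = {0}
Therefore, FIRST(S) = {0}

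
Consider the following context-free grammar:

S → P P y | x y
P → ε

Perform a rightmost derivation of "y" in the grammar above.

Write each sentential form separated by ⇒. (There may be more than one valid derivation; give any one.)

S ⇒ P P y ⇒ P y ⇒ y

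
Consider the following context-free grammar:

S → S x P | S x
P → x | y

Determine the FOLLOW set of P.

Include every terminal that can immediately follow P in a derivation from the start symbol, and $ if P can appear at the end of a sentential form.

We compute FOLLOW(P) using the standard algorithm.
FOLLOW(S) starts with {$}.
FIRST(P) = {x, y}
FIRST(S) = {}
FOLLOW(P) = {$, x}
FOLLOW(S) = {$, x}
Therefore, FOLLOW(P) = {$, x}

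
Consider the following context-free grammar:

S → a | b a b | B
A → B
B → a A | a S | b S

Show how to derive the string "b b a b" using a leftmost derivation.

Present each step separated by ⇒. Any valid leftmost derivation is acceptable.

S ⇒ B ⇒ b S ⇒ b b a b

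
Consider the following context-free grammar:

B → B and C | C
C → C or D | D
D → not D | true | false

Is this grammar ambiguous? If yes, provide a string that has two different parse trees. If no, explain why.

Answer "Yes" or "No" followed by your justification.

No - the grammar is unambiguous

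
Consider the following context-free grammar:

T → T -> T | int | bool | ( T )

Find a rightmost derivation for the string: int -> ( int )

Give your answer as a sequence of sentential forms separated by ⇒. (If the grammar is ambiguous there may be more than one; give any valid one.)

T ⇒ T -> T ⇒ T -> ( T ) ⇒ T -> ( int ) ⇒ int -> ( int )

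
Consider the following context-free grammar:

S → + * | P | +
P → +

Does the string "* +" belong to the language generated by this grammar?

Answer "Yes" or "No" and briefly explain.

No - no valid derivation exists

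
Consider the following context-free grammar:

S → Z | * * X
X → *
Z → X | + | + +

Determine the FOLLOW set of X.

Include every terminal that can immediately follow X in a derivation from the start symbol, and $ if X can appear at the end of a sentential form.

We compute FOLLOW(X) using the standard algorithm.
FOLLOW(S) starts with {$}.
FIRST(S) = {*, +}
FIRST(X) = {*}
FIRST(Z) = {*, +}
FOLLOW(S) = {$}
FOLLOW(X) = {$}
FOLLOW(Z) = {$}
Therefore, FOLLOW(X) = {$}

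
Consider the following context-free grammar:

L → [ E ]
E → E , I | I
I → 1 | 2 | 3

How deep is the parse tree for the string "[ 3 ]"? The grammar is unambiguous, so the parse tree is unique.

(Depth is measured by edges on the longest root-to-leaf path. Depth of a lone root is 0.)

3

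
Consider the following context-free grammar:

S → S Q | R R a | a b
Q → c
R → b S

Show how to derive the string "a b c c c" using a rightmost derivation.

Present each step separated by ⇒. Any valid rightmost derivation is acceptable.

S ⇒ S Q ⇒ S c ⇒ S Q c ⇒ S c c ⇒ S Q c c ⇒ S c c c ⇒ a b c c c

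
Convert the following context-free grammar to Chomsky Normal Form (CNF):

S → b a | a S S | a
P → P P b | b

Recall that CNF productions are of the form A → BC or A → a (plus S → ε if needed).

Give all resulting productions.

TB → b; TA → a; S → a; P → b; S → TB TA; S → TA X0; X0 → S S; P → P X1; X1 → P TB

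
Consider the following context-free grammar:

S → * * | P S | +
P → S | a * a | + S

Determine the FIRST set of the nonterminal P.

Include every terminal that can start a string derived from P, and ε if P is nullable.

We compute FIRST(P) using the standard algorithm.
FIRST(P) = {*, +, a}
FIRST(S) = {*, +, a}
Therefore, FIRST(P) = {*, +, a}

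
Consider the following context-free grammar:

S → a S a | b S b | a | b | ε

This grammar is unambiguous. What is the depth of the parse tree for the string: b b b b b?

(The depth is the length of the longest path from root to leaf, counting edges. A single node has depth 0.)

3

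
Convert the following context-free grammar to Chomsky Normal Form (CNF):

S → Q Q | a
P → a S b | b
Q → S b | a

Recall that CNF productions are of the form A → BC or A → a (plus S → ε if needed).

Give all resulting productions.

S → a; TA → a; TB → b; P → b; Q → a; S → Q Q; P → TA X0; X0 → S TB; Q → S TB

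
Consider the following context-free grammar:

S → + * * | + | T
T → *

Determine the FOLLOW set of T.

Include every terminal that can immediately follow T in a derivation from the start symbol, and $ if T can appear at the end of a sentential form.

We compute FOLLOW(T) using the standard algorithm.
FOLLOW(S) starts with {$}.
FIRST(S) = {*, +}
FIRST(T) = {*}
FOLLOW(S) = {$}
FOLLOW(T) = {$}
Therefore, FOLLOW(T) = {$}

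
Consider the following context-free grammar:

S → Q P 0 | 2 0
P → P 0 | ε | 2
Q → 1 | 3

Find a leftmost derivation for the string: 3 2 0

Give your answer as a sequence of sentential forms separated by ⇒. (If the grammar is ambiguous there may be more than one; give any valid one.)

S ⇒ Q P 0 ⇒ 3 P 0 ⇒ 3 2 0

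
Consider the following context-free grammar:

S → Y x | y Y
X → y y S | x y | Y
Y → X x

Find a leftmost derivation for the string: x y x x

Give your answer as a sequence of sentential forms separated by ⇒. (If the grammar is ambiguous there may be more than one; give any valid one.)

S ⇒ Y x ⇒ X x x ⇒ x y x x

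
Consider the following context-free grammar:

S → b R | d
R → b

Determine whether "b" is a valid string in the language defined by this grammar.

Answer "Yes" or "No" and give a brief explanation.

No - no valid derivation exists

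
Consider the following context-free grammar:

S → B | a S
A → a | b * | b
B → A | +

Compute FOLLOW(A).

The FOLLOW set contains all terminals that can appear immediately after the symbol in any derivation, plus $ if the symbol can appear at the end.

We compute FOLLOW(A) using the standard algorithm.
FOLLOW(S) starts with {$}.
FIRST(A) = {a, b}
FIRST(B) = {+, a, b}
FIRST(S) = {+, a, b}
FOLLOW(A) = {$}
FOLLOW(B) = {$}
FOLLOW(S) = {$}
Therefore, FOLLOW(A) = {$}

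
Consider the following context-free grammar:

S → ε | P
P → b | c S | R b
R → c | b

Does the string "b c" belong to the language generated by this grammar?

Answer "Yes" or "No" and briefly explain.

No - no valid derivation exists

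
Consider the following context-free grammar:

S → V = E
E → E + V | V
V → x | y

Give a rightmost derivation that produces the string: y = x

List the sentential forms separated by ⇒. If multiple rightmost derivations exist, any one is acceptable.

S ⇒ V = E ⇒ V = V ⇒ V = x ⇒ y = x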